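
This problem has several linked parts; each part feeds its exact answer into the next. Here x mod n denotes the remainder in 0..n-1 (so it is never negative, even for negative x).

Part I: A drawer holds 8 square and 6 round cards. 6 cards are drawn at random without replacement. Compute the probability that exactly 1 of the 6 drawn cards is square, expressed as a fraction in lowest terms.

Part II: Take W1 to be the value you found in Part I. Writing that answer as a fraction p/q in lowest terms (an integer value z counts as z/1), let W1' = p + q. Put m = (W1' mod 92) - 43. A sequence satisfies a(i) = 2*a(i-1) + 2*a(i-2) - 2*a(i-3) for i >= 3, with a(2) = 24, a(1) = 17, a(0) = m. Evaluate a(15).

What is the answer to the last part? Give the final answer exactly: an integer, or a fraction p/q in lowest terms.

Part I: total draws C(14,6) = 3003; favorable C(8,1)*C(6,5) = 48; P = 16/1001; answer 16/1001
Part II: W1 = 16/1001; threaded value p + q = 1017; m = -38; a(3) = 2*(24) + 2*(17) - 2*(-38) = 158; iterating: a(3)=158, a(4)=330, a(5)=928, a(6)=2200, a(7)=5596, a(8)=13736, a(9)=34264, a(10)=84808, a(11)=210672, a(12)=522432, a(13)=1296592, a(14)=3216704, a(15)=7981728; answer 7981728

7981728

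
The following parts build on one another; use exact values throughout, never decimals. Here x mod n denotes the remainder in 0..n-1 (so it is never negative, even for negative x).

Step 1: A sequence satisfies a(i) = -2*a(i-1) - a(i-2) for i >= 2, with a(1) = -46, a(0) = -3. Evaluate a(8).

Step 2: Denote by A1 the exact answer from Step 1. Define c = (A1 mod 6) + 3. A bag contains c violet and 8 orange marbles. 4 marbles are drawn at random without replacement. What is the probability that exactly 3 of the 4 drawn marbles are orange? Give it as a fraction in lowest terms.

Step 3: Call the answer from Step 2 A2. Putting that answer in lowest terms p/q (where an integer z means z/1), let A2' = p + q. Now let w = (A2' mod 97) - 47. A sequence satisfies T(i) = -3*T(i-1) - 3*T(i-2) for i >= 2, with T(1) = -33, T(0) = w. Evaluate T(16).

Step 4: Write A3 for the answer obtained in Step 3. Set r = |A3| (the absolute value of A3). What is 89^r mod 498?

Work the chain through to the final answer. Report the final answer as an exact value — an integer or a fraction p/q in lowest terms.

473

Step 1: a(2) = -2*(-46) - 1*(-3) = 95; iterating: a(2)=95, a(3)=-144, a(4)=193, a(5)=-242, a(6)=291, a(7)=-340, a(8)=389; answer 389
Step 2: A1 = 389; c = 8; total draws C(16,4) = 1820; favorable C(8,3)*C(8,1) = 448; P = 16/65; answer 16/65
Step 3: A2 = 16/65; threaded value p + q = 81; w = 34; T(2) = -3*(-33) - 3*(34) = -3; iterating: T(2)=-3, T(3)=108, T(4)=-315, T(5)=621, T(6)=-918, T(7)=891, T(8)=81, T(9)=-2916, T(10)=8505, T(11)=-16767, T(12)=24786, T(13)=-24057, T(14)=-2187, T(15)=78732, T(16)=-229635; answer -229635
Step 4: A3 = -229635; r = 229635; squarings mod 498: 89^1=89, 89^2=451, 89^4=217, 89^8=277, 89^16=37, 89^32=373, 89^64=187, 89^128=109, 89^256=427, 89^512=61, 89^1024=235, 89^2048=445, 89^4096=319, 89^8192=169, 89^16384=175, 89^32768=247, 89^65536=253, 89^131072=265; 89^229635 = 89^1 * 89^2 * 89^256 * 89^32768 * 89^65536 * 89^131072 = 473 (mod 498); answer 473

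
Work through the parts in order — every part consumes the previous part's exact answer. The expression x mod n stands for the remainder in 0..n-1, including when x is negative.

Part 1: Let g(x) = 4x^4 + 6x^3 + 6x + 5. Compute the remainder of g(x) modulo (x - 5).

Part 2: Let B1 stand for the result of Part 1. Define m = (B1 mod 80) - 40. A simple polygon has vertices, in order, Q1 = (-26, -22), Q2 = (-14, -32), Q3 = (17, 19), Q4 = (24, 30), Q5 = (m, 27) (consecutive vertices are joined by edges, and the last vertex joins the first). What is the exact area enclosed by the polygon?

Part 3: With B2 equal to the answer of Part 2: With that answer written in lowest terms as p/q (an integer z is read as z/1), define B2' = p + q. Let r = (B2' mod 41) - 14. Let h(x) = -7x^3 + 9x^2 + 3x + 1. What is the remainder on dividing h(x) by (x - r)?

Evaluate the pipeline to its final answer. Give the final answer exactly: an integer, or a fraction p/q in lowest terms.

Part 1: remainder = value at the root: 4*(5)^4 + 6*(5)^3 + 6*(5)^1 + 5 = (2500) + (750) + (30) + (5) = 3285; answer 3285
Part 2: B1 = 3285; m = -35; cross terms: (-26*-32 - -14*-22)=524, (-14*19 - 17*-32)=278, (17*30 - 24*19)=54, (24*27 - -35*30)=1698, (-35*-22 - -26*27)=1472; twice the area = |4026| = 4026; area = 2013; answer 2013
Part 3: B2 = 2013; threaded value p + q = 2014; r = -9; remainder = value at the root: -7*(-9)^3 + 9*(-9)^2 + 3*(-9)^1 + 1 = (5103) + (729) + (-27) + (1) = 5806; answer 5806

5806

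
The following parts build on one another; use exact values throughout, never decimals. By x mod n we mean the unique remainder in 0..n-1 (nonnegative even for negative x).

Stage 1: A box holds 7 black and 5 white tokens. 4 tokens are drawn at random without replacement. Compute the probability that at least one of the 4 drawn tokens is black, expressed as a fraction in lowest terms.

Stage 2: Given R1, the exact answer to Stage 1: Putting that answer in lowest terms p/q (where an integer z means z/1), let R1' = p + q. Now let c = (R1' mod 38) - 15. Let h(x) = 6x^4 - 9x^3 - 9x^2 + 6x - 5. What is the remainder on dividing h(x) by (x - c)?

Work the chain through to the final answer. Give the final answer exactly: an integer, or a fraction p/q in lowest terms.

Stage 1: total draws C(12,4) = 495; complement C(5,4) = 5; favorable 495 - 5 = 490; P = 98/99; answer 98/99
Stage 2: R1 = 98/99; threaded value p + q = 197; c = -8; remainder = value at the root: 6*(-8)^4 - 9*(-8)^3 - 9*(-8)^2 + 6*(-8)^1 - 5 = (24576) + (4608) + (-576) + (-48) + (-5) = 28555; answer 28555

28555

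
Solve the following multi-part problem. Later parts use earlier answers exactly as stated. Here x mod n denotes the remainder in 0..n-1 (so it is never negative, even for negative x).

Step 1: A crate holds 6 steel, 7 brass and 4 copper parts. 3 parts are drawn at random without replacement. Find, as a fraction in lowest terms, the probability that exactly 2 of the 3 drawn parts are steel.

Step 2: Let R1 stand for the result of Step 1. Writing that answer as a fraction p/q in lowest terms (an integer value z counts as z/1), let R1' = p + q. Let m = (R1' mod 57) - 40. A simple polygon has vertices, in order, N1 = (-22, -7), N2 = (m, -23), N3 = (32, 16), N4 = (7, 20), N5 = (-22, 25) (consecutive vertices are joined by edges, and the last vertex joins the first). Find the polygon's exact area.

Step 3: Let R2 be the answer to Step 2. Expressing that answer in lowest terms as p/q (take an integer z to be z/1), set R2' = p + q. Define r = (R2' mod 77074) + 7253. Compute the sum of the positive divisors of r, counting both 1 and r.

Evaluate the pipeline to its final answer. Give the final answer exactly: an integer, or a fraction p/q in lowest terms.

Step 1: total draws C(17,3) = 680; favorable C(6,2)*C(11,1) = 165; P = 33/136; answer 33/136
Step 2: R1 = 33/136; threaded value p + q = 169; m = 15; cross terms: (-22*-23 - 15*-7)=611, (15*16 - 32*-23)=976, (32*20 - 7*16)=528, (7*25 - -22*20)=615, (-22*-7 - -22*25)=704; twice the area = |3434| = 3434; area = 1717; answer 1717
Step 3: R2 = 1717; threaded value p + q = 1718; r = 8971; 8971 is prime, so its only divisors are 1 and 8971; sigma = 1 + 8971 = 8972; answer 8972

8972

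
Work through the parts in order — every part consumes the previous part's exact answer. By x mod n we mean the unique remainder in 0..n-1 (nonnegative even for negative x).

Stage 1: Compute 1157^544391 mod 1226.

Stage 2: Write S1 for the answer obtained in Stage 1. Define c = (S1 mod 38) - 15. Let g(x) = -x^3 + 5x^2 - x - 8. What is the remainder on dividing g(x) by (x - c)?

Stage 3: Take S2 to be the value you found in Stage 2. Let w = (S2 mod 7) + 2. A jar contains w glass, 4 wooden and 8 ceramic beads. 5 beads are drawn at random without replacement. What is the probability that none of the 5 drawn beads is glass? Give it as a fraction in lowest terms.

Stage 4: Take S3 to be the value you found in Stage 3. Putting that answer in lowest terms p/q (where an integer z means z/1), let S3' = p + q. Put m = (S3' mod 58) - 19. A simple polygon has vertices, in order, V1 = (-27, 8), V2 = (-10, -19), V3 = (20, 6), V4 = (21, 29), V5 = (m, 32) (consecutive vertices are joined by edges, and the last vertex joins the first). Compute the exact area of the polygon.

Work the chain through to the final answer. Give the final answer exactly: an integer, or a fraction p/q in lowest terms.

Stage 1: squarings mod 1226: 1157^1=1157, 1157^2=1083, 1157^4=833, 1157^8=1199, 1157^16=729, 1157^32=583, 1157^64=287, 1157^128=227, 1157^256=37, 1157^512=143, 1157^1024=833, 1157^2048=1199, 1157^4096=729, 1157^8192=583, 1157^16384=287, 1157^32768=227, 1157^65536=37, 1157^131072=143, 1157^262144=833, 1157^524288=1199; 1157^544391 = 1157^1 * 1157^2 * 1157^4 * 1157^128 * 1157^512 * 1157^1024 * 1157^2048 * 1157^16384 * 1157^524288 = 35 (mod 1226); answer 35
Stage 2: S1 = 35; c = 20; remainder = value at the root: -1*(20)^3 + 5*(20)^2 - 1*(20)^1 - 8 = (-8000) + (2000) + (-20) + (-8) = -6028; answer -6028
Stage 3: S2 = -6028; w = 8; total draws C(20,5) = 15504; favorable C(12,5) = 792; P = 33/646; answer 33/646
Stage 4: S3 = 33/646; threaded value p + q = 679; m = 22; cross terms: (-27*-19 - -10*8)=593, (-10*6 - 20*-19)=320, (20*29 - 21*6)=454, (21*32 - 22*29)=34, (22*8 - -27*32)=1040; twice the area = |2441| = 2441; area = 2441/2; answer 2441/2

2441/2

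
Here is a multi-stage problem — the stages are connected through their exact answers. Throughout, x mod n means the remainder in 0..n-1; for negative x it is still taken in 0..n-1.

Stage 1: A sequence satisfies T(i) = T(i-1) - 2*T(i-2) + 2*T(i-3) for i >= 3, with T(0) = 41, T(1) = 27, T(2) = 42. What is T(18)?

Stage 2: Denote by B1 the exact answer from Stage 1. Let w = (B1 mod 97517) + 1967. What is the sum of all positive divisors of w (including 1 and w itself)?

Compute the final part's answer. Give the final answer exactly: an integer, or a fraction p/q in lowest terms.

Stage 1: T(3) = 1*(42) - 2*(27) + 2*(41) = 70; iterating: T(3)=70, T(4)=40, T(5)=-16, T(6)=44, T(7)=156, T(8)=36, T(9)=-188, T(10)=52, T(11)=500, T(12)=20, T(13)=-876, T(14)=84, T(15)=1876, T(16)=-44, T(17)=-3628, T(18)=212; answer 212
Stage 2: B1 = 212; w = 2179; 2179 is prime, so its only divisors are 1 and 2179; sigma = 1 + 2179 = 2180; answer 2180

2180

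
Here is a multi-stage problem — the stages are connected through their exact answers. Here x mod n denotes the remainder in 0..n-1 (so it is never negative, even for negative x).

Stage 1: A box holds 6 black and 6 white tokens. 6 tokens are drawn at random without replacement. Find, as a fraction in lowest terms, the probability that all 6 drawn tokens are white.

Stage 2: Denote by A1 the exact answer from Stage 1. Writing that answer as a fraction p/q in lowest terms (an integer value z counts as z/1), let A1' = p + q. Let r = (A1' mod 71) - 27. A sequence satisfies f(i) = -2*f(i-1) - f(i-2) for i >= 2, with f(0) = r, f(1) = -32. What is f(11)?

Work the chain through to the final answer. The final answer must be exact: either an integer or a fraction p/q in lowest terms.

Stage 1: total draws C(12,6) = 924; favorable C(6,6) = 1; P = 1/924; answer 1/924
Stage 2: A1 = 1/924; threaded value p + q = 925; r = -25; f(2) = -2*(-32) - 1*(-25) = 89; iterating: f(2)=89, f(3)=-146, f(4)=203, f(5)=-260, f(6)=317, f(7)=-374, f(8)=431, f(9)=-488, f(10)=545, f(11)=-602; answer -602

-602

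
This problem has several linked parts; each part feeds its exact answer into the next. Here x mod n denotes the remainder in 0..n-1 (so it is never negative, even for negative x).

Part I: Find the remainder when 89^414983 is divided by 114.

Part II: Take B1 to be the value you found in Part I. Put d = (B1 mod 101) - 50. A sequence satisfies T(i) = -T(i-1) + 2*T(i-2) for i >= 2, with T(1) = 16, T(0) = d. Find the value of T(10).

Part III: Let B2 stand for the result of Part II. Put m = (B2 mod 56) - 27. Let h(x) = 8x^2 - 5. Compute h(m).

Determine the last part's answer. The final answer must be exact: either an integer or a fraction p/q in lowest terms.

Part I: squarings mod 114: 89^1=89, 89^2=55, 89^4=61, 89^8=73, 89^16=85, 89^32=43, 89^64=25, 89^128=55, 89^256=61, 89^512=73, 89^1024=85, 89^2048=43, 89^4096=25, 89^8192=55, 89^16384=61, 89^32768=73, 89^65536=85, 89^131072=43, 89^262144=25; 89^414983 = 89^1 * 89^2 * 89^4 * 89^256 * 89^1024 * 89^4096 * 89^16384 * 89^131072 * 89^262144 = 59 (mod 114); answer 59
Part II: B1 = 59; d = 9; T(2) = -1*(16) + 2*(9) = 2; iterating: T(2)=2, T(3)=30, T(4)=-26, T(5)=86, T(6)=-138, T(7)=310, T(8)=-586, T(9)=1206, T(10)=-2378; answer -2378
Part III: B2 = -2378; m = 3; 8*(3)^2 - 5 = (72) + (-5) = 67; answer 67

67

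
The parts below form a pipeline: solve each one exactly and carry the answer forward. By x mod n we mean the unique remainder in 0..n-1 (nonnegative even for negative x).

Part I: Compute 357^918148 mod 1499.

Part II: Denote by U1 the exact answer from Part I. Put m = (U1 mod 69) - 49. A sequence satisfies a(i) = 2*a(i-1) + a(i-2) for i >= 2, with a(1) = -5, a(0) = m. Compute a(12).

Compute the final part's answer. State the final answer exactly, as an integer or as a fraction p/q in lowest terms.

-247271

Part I: squarings mod 1499: 357^1=357, 357^2=34, 357^4=1156, 357^8=727, 357^16=881, 357^32=1178, 357^64=1109, 357^128=701, 357^256=1228, 357^512=1489, 357^1024=100, 357^2048=1006, 357^4096=211, 357^8192=1050, 357^16384=735, 357^32768=585, 357^65536=453, 357^131072=1345, 357^262144=1231, 357^524288=1371; 357^918148 = 357^4 * 357^128 * 357^512 * 357^131072 * 357^262144 * 357^524288 = 432 (mod 1499); answer 432
Part II: U1 = 432; m = -31; a(2) = 2*(-5) + 1*(-31) = -41; iterating: a(2)=-41, a(3)=-87, a(4)=-215, a(5)=-517, a(6)=-1249, a(7)=-3015, a(8)=-7279, a(9)=-17573, a(10)=-42425, a(11)=-102423, a(12)=-247271; answer -247271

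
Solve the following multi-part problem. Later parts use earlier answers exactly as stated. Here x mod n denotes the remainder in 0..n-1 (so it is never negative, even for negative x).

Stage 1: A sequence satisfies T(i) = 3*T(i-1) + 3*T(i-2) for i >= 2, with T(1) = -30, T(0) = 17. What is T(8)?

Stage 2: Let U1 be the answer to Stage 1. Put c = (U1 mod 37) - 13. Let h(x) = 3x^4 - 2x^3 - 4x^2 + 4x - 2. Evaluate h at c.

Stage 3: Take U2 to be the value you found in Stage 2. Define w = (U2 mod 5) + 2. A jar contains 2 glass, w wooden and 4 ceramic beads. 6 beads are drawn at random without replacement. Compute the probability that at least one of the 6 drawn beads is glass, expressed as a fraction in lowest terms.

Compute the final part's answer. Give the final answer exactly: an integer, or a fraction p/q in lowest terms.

9/11

Stage 1: T(2) = 3*(-30) + 3*(17) = -39; iterating: T(2)=-39, T(3)=-207, T(4)=-738, T(5)=-2835, T(6)=-10719, T(7)=-40662, T(8)=-154143; answer -154143
Stage 2: U1 = -154143; c = 23; 3*(23)^4 - 2*(23)^3 - 4*(23)^2 + 4*(23)^1 - 2 = (839523) + (-24334) + (-2116) + (92) + (-2) = 813163; answer 813163
Stage 3: U2 = 813163; w = 5; total draws C(11,6) = 462; complement C(9,6) = 84; favorable 462 - 84 = 378; P = 9/11; answer 9/11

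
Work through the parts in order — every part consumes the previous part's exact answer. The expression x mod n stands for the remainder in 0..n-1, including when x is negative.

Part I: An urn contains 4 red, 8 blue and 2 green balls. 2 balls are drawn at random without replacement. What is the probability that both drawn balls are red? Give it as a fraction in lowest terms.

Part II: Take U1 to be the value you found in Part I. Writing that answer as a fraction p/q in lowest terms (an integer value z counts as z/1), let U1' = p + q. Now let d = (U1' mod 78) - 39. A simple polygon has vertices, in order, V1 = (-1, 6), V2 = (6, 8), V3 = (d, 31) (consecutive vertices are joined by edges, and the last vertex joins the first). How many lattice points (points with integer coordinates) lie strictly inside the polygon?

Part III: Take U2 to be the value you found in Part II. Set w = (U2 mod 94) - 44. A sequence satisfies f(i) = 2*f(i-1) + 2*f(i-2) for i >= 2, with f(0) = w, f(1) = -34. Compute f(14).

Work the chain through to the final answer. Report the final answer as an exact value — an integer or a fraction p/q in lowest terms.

-21397248

Part I: total draws C(14,2) = 91; favorable C(4,2) = 6; P = 6/91; answer 6/91
Part II: U1 = 6/91; threaded value p + q = 97; d = -20; cross terms: (-1*8 - 6*6)=-44, (6*31 - -20*8)=346, (-20*6 - -1*31)=-89; twice the area = |213| = 213; area = 213/2; boundary points = 1 + 1 + 1 = 3; strictly interior points = area - boundary/2 + 1 = 106; answer 106
Part III: U2 = 106; w = -32; f(2) = 2*(-34) + 2*(-32) = -132; iterating: f(2)=-132, f(3)=-332, f(4)=-928, f(5)=-2520, f(6)=-6896, f(7)=-18832, f(8)=-51456, f(9)=-140576, f(10)=-384064, f(11)=-1049280, f(12)=-2866688, f(13)=-7831936, f(14)=-21397248; answer -21397248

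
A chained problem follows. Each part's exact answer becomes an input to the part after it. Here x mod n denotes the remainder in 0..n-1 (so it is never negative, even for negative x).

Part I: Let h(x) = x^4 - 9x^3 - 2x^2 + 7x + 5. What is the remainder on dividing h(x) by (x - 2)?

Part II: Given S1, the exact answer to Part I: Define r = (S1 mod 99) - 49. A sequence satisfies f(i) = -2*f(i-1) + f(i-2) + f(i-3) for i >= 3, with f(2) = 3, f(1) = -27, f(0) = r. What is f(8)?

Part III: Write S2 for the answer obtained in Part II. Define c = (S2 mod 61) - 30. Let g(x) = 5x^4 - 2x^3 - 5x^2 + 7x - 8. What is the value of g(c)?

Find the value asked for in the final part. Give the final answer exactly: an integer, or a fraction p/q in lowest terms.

51422

Part I: remainder = value at the root: 1*(2)^4 - 9*(2)^3 - 2*(2)^2 + 7*(2)^1 + 5 = (16) + (-72) + (-8) + (14) + (5) = -45; answer -45
Part II: S1 = -45; r = 5; f(3) = -2*(3) + 1*(-27) + 1*(5) = -28; iterating: f(3)=-28, f(4)=32, f(5)=-89, f(6)=182, f(7)=-421, f(8)=935; answer 935
Part III: S2 = 935; c = -10; 5*(-10)^4 - 2*(-10)^3 - 5*(-10)^2 + 7*(-10)^1 - 8 = (50000) + (2000) + (-500) + (-70) + (-8) = 51422; answer 51422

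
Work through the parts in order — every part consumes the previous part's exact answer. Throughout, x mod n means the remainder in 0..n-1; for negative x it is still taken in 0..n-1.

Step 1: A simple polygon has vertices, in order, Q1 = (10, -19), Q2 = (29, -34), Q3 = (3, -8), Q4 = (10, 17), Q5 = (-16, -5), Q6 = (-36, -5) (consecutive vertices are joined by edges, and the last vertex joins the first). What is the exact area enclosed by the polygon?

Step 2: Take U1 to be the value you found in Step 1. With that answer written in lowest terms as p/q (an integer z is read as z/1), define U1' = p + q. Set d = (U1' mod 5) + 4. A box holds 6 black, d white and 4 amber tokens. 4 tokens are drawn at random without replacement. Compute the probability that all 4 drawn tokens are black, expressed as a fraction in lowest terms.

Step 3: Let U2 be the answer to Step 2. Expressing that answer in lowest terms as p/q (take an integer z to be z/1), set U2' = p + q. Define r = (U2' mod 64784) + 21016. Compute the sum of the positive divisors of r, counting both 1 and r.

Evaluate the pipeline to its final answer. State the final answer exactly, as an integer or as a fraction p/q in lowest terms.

67518

Step 1: cross terms: (10*-34 - 29*-19)=211, (29*-8 - 3*-34)=-130, (3*17 - 10*-8)=131, (10*-5 - -16*17)=222, (-16*-5 - -36*-5)=-100, (-36*-19 - 10*-5)=734; twice the area = |1068| = 1068; area = 534; answer 534
Step 2: U1 = 534; threaded value p + q = 535; d = 4; total draws C(14,4) = 1001; favorable C(6,4) = 15; P = 15/1001; answer 15/1001
Step 3: U2 = 15/1001; threaded value p + q = 1016; r = 22032; 22032 = 2^4 * 3^4 * 17; sigma = (1 + 2 + 4 + 8 + 16) * (1 + 3 + 9 + 27 + 81) * (1 + 17) = 31 * 121 * 18 = 67518; answer 67518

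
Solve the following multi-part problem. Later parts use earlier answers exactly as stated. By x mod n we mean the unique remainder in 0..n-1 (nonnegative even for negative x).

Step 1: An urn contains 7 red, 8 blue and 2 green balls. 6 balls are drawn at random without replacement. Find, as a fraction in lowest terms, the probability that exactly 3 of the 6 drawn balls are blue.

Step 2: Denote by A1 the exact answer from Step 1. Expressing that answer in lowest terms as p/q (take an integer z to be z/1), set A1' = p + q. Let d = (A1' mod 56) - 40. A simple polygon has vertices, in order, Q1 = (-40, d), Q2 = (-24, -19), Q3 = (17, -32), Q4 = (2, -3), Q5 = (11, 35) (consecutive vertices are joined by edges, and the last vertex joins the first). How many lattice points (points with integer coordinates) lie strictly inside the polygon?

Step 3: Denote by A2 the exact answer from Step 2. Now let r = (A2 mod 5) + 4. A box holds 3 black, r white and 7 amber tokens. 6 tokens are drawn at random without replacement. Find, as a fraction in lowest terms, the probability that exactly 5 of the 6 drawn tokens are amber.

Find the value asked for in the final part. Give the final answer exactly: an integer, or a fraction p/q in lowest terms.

15/884

Step 1: total draws C(17,6) = 12376; favorable C(8,3)*C(9,3) = 4704; P = 84/221; answer 84/221
Step 2: A1 = 84/221; threaded value p + q = 305; d = -15; cross terms: (-40*-19 - -24*-15)=400, (-24*-32 - 17*-19)=1091, (17*-3 - 2*-32)=13, (2*35 - 11*-3)=103, (11*-15 - -40*35)=1235; twice the area = |2842| = 2842; area = 1421; boundary points = 4 + 1 + 1 + 1 + 1 = 8; strictly interior points = area - boundary/2 + 1 = 1418; answer 1418
Step 3: A2 = 1418; r = 7; total draws C(17,6) = 12376; favorable C(7,5)*C(10,1) = 210; P = 15/884; answer 15/884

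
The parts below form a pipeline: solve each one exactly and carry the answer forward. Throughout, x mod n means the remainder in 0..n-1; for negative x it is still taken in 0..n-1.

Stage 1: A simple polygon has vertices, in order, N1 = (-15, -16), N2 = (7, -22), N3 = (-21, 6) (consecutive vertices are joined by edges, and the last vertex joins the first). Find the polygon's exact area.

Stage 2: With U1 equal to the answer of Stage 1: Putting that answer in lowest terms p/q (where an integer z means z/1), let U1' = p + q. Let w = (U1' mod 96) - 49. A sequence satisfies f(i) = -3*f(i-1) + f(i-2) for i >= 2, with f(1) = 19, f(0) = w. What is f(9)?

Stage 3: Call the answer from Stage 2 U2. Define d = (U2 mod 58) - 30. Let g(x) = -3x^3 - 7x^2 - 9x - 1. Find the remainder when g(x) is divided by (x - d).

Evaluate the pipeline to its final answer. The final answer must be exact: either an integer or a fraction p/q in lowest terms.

37655

Stage 1: cross terms: (-15*-22 - 7*-16)=442, (7*6 - -21*-22)=-420, (-21*-16 - -15*6)=426; twice the area = |448| = 448; area = 224; answer 224
Stage 2: U1 = 224; threaded value p + q = 225; w = -16; f(2) = -3*(19) + 1*(-16) = -73; iterating: f(2)=-73, f(3)=238, f(4)=-787, f(5)=2599, f(6)=-8584, f(7)=28351, f(8)=-93637, f(9)=309262; answer 309262
Stage 3: U2 = 309262; d = -24; remainder = value at the root: -3*(-24)^3 - 7*(-24)^2 - 9*(-24)^1 - 1 = (41472) + (-4032) + (216) + (-1) = 37655; answer 37655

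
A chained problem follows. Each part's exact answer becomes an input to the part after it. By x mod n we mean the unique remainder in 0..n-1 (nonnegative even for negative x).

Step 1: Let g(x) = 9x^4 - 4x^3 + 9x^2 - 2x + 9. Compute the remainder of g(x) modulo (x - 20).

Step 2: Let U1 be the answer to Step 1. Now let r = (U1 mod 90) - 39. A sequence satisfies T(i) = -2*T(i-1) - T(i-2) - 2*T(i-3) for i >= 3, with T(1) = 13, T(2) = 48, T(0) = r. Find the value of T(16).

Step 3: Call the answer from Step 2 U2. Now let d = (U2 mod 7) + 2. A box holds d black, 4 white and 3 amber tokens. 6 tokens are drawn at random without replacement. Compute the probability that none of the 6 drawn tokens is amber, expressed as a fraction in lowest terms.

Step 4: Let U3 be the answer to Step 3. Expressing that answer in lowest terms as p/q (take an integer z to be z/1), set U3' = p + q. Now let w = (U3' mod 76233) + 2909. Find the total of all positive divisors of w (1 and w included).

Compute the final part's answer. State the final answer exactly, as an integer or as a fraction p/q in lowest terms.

Step 1: remainder = value at the root: 9*(20)^4 - 4*(20)^3 + 9*(20)^2 - 2*(20)^1 + 9 = (1440000) + (-32000) + (3600) + (-40) + (9) = 1411569; answer 1411569
Step 2: U1 = 1411569; r = -30; T(3) = -2*(48) - 1*(13) - 2*(-30) = -49; iterating: T(3)=-49, T(4)=24, T(5)=-95, T(6)=264, T(7)=-481, T(8)=888, T(9)=-1823, T(10)=3720, T(11)=-7393, T(12)=14712, T(13)=-29471, T(14)=59016, T(15)=-117985, T(16)=235896; answer 235896
Step 3: U2 = 235896; d = 5; total draws C(12,6) = 924; favorable C(9,6) = 84; P = 1/11; answer 1/11
Step 4: U3 = 1/11; threaded value p + q = 12; w = 2921; 2921 = 23 * 127; sigma = (1 + 23) * (1 + 127) = 24 * 128 = 3072; answer 3072

3072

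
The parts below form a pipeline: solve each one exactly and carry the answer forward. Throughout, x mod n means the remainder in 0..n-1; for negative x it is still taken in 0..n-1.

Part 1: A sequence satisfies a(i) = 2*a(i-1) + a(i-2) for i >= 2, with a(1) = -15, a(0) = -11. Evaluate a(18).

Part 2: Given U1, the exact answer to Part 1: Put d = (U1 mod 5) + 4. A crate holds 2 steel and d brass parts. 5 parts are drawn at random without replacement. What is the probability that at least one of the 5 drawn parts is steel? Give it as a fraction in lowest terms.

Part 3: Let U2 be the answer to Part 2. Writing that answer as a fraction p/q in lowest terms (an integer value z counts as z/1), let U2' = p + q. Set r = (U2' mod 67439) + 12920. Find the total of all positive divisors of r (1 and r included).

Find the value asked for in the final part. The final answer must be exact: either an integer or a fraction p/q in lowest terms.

Part 1: a(2) = 2*(-15) + 1*(-11) = -41; iterating: a(2)=-41, a(3)=-97, a(4)=-235, a(5)=-567, a(6)=-1369, a(7)=-3305, a(8)=-7979, a(9)=-19263, a(10)=-46505, a(11)=-112273, a(12)=-271051, a(13)=-654375, a(14)=-1579801, a(15)=-3813977, a(16)=-9207755, a(17)=-22229487, a(18)=-53666729; answer -53666729
Part 2: U1 = -53666729; d = 5; total draws C(7,5) = 21; complement C(5,5) = 1; favorable 21 - 1 = 20; P = 20/21; answer 20/21
Part 3: U2 = 20/21; threaded value p + q = 41; r = 12961; 12961 = 13 * 997; sigma = (1 + 13) * (1 + 997) = 14 * 998 = 13972; answer 13972

13972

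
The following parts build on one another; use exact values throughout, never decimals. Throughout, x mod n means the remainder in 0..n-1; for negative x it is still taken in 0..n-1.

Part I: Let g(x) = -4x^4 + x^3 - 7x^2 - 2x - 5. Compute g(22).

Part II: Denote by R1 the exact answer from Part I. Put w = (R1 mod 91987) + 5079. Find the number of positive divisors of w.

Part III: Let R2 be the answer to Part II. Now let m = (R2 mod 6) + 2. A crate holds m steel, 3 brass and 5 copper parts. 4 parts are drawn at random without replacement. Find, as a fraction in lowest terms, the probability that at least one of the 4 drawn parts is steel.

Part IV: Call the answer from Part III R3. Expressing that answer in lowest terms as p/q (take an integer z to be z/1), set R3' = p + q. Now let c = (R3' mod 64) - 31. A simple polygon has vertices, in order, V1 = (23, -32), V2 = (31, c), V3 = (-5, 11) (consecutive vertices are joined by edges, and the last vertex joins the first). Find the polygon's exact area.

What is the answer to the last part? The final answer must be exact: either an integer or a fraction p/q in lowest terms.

970

Part I: -4*(22)^4 + 1*(22)^3 - 7*(22)^2 - 2*(22)^1 - 5 = (-937024) + (10648) + (-3388) + (-44) + (-5) = -929813; answer -929813
Part II: R1 = -929813; w = 87123; 87123 = 3 * 113 * 257; number of divisors = (1+1) * (1+1) * (1+1) = 8; answer 8
Part III: R2 = 8; m = 4; total draws C(12,4) = 495; complement C(8,4) = 70; favorable 495 - 70 = 425; P = 85/99; answer 85/99
Part IV: R3 = 85/99; threaded value p + q = 184; c = 25; cross terms: (23*25 - 31*-32)=1567, (31*11 - -5*25)=466, (-5*-32 - 23*11)=-93; twice the area = |1940| = 1940; area = 970; answer 970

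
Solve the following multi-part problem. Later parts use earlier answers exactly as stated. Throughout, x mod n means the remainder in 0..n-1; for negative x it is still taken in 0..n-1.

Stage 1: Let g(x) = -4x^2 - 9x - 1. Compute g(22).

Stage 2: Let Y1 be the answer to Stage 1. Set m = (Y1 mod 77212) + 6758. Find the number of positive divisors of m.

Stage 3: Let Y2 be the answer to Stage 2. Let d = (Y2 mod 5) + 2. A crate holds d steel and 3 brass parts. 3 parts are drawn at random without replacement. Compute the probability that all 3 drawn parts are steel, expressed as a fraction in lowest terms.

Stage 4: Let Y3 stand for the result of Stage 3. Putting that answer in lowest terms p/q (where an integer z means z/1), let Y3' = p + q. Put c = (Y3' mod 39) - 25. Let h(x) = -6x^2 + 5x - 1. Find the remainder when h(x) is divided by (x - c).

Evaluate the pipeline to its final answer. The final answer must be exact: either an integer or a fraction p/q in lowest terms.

-345

Stage 1: -4*(22)^2 - 9*(22)^1 - 1 = (-1936) + (-198) + (-1) = -2135; answer -2135
Stage 2: Y1 = -2135; m = 81835; 81835 = 5 * 13 * 1259; number of divisors = (1+1) * (1+1) * (1+1) = 8; answer 8
Stage 3: Y2 = 8; d = 5; total draws C(8,3) = 56; favorable C(5,3) = 10; P = 5/28; answer 5/28
Stage 4: Y3 = 5/28; threaded value p + q = 33; c = 8; remainder = value at the root: -6*(8)^2 + 5*(8)^1 - 1 = (-384) + (40) + (-1) = -345; answer -345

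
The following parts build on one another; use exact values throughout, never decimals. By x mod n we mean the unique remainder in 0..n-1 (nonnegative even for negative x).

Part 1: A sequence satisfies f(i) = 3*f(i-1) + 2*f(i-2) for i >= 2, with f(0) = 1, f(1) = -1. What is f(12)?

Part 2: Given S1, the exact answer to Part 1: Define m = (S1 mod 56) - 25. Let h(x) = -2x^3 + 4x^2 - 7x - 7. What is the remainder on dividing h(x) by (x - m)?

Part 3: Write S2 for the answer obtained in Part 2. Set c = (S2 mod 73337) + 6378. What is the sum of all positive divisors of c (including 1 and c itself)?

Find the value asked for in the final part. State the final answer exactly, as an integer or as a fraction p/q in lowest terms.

Part 1: f(2) = 3*(-1) + 2*(1) = -1; iterating: f(2)=-1, f(3)=-5, f(4)=-17, f(5)=-61, f(6)=-217, f(7)=-773, f(8)=-2753, f(9)=-9805, f(10)=-34921, f(11)=-124373, f(12)=-442961; answer -442961
Part 2: S1 = -442961; m = 30; remainder = value at the root: -2*(30)^3 + 4*(30)^2 - 7*(30)^1 - 7 = (-54000) + (3600) + (-210) + (-7) = -50617; answer -50617
Part 3: S2 = -50617; c = 29098; 29098 = 2 * 14549; sigma = (1 + 2) * (1 + 14549) = 3 * 14550 = 43650; answer 43650

43650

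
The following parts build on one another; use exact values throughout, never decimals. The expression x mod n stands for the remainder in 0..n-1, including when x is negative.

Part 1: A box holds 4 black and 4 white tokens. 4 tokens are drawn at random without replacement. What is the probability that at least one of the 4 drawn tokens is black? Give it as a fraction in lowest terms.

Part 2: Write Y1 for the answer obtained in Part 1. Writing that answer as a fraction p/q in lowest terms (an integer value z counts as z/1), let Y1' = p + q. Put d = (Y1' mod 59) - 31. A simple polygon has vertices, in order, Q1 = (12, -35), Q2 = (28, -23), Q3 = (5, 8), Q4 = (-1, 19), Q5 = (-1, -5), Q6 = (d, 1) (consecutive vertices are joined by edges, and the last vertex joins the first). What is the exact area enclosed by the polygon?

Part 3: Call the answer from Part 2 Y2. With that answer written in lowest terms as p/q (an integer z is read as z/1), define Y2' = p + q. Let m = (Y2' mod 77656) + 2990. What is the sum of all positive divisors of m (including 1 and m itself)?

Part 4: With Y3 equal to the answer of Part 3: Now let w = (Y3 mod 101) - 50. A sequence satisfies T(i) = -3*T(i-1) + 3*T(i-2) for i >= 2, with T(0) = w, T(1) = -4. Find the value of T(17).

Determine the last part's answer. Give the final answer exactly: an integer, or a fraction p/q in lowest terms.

Part 1: total draws C(8,4) = 70; complement C(4,4) = 1; favorable 70 - 1 = 69; P = 69/70; answer 69/70
Part 2: Y1 = 69/70; threaded value p + q = 139; d = -10; cross terms: (12*-23 - 28*-35)=704, (28*8 - 5*-23)=339, (5*19 - -1*8)=103, (-1*-5 - -1*19)=24, (-1*1 - -10*-5)=-51, (-10*-35 - 12*1)=338; twice the area = |1457| = 1457; area = 1457/2; answer 1457/2
Part 3: Y2 = 1457/2; threaded value p + q = 1459; m = 4449; 4449 = 3 * 1483; sigma = (1 + 3) * (1 + 1483) = 4 * 1484 = 5936; answer 5936
Part 4: Y3 = 5936; w = 28; T(2) = -3*(-4) + 3*(28) = 96; iterating: T(2)=96, T(3)=-300, T(4)=1188, T(5)=-4464, T(6)=16956, T(7)=-64260, T(8)=243648, T(9)=-923724, T(10)=3502116, T(11)=-13277520, T(12)=50338908, T(13)=-190849284, T(14)=723564576, T(15)=-2743241580, T(16)=10400418468, T(17)=-39430980144; answer -39430980144

-39430980144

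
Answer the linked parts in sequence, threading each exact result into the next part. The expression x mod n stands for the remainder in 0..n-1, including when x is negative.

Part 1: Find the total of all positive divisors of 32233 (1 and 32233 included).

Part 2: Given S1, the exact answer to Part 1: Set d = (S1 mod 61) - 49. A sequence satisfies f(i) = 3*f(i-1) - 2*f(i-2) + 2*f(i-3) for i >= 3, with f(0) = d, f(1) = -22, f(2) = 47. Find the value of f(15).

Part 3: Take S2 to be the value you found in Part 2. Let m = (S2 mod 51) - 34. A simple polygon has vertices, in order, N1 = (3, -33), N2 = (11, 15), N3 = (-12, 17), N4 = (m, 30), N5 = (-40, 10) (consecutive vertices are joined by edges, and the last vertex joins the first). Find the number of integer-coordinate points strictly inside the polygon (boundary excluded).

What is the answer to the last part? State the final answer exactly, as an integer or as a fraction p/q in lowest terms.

1527

Part 1: 32233 is prime, so its only divisors are 1 and 32233; sigma = 1 + 32233 = 32234; answer 32234
Part 2: S1 = 32234; d = -23; f(3) = 3*(47) - 2*(-22) + 2*(-23) = 139; iterating: f(3)=139, f(4)=279, f(5)=653, f(6)=1679, f(7)=4289, f(8)=10815, f(9)=27225, f(10)=68623, f(11)=173049, f(12)=436351, f(13)=1100201, f(14)=2773999, f(15)=6994297; answer 6994297
Part 3: S2 = 6994297; m = -30; cross terms: (3*15 - 11*-33)=408, (11*17 - -12*15)=367, (-12*30 - -30*17)=150, (-30*10 - -40*30)=900, (-40*-33 - 3*10)=1290; twice the area = |3115| = 3115; area = 3115/2; boundary points = 8 + 1 + 1 + 10 + 43 = 63; strictly interior points = area - boundary/2 + 1 = 1527; answer 1527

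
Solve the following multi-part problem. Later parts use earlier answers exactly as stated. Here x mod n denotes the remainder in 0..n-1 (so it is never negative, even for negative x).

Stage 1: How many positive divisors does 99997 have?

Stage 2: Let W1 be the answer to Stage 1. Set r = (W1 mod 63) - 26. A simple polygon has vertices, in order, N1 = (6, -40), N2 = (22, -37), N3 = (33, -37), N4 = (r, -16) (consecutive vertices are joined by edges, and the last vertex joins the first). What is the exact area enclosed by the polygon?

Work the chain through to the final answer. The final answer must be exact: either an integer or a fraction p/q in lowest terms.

693/2

Stage 1: 99997 = 19^2 * 277; number of divisors = (2+1) * (1+1) = 6; answer 6
Stage 2: W1 = 6; r = -20; cross terms: (6*-37 - 22*-40)=658, (22*-37 - 33*-37)=407, (33*-16 - -20*-37)=-1268, (-20*-40 - 6*-16)=896; twice the area = |693| = 693; area = 693/2; answer 693/2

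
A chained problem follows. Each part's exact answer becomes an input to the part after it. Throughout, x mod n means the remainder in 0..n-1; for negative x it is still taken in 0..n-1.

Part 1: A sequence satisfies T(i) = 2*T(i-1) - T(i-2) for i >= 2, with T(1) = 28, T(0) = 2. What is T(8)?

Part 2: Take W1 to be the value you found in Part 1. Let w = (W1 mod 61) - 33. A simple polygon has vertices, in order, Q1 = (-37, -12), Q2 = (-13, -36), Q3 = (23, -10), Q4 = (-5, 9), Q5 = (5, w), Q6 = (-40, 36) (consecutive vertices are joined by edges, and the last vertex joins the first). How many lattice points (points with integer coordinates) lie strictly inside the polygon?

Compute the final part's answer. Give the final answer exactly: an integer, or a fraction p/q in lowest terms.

1996

Part 1: T(2) = 2*(28) - 1*(2) = 54; iterating: T(2)=54, T(3)=80, T(4)=106, T(5)=132, T(6)=158, T(7)=184, T(8)=210; answer 210
Part 2: W1 = 210; w = -6; cross terms: (-37*-36 - -13*-12)=1176, (-13*-10 - 23*-36)=958, (23*9 - -5*-10)=157, (-5*-6 - 5*9)=-15, (5*36 - -40*-6)=-60, (-40*-12 - -37*36)=1812; twice the area = |4028| = 4028; area = 2014; boundary points = 24 + 2 + 1 + 5 + 3 + 3 = 38; strictly interior points = area - boundary/2 + 1 = 1996; answer 1996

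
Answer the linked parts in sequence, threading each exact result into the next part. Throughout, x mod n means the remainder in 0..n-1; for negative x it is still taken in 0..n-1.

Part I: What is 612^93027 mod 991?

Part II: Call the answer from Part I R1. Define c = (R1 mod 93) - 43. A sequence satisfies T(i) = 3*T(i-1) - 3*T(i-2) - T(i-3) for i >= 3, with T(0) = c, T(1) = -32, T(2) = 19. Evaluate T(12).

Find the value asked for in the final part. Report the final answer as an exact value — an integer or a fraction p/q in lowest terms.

-31052

Part I: squarings mod 991: 612^1=612, 612^2=937, 612^4=934, 612^8=276, 612^16=860, 612^32=314, 612^64=487, 612^128=320, 612^256=327, 612^512=892, 612^1024=882, 612^2048=980, 612^4096=121, 612^8192=767, 612^16384=626, 612^32768=431, 612^65536=444; 612^93027 = 612^1 * 612^2 * 612^32 * 612^64 * 612^256 * 612^512 * 612^2048 * 612^8192 * 612^16384 * 612^65536 = 749 (mod 991); answer 749
Part II: R1 = 749; c = -38; T(3) = 3*(19) - 3*(-32) - 1*(-38) = 191; iterating: T(3)=191, T(4)=548, T(5)=1052, T(6)=1321, T(7)=259, T(8)=-4238, T(9)=-14812, T(10)=-31981, T(11)=-47269, T(12)=-31052; answer -31052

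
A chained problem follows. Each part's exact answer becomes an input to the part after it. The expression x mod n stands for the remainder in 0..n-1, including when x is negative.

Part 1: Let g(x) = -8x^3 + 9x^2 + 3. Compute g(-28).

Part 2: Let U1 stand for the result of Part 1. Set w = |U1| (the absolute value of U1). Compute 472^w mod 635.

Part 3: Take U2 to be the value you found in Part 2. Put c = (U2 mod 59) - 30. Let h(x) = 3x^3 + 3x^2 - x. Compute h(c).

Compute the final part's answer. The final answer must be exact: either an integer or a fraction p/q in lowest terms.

48725

Part 1: -8*(-28)^3 + 9*(-28)^2 + 3 = (175616) + (7056) + (3) = 182675; answer 182675
Part 2: U1 = 182675; w = 182675; squarings mod 635: 472^1=472, 472^2=534, 472^4=41, 472^8=411, 472^16=11, 472^32=121, 472^64=36, 472^128=26, 472^256=41, 472^512=411, 472^1024=11, 472^2048=121, 472^4096=36, 472^8192=26, 472^16384=41, 472^32768=411, 472^65536=11, 472^131072=121; 472^182675 = 472^1 * 472^2 * 472^16 * 472^128 * 472^256 * 472^2048 * 472^16384 * 472^32768 * 472^131072 = 173 (mod 635); answer 173
Part 3: U2 = 173; c = 25; 3*(25)^3 + 3*(25)^2 - 1*(25)^1 = (46875) + (1875) + (-25) = 48725; answer 48725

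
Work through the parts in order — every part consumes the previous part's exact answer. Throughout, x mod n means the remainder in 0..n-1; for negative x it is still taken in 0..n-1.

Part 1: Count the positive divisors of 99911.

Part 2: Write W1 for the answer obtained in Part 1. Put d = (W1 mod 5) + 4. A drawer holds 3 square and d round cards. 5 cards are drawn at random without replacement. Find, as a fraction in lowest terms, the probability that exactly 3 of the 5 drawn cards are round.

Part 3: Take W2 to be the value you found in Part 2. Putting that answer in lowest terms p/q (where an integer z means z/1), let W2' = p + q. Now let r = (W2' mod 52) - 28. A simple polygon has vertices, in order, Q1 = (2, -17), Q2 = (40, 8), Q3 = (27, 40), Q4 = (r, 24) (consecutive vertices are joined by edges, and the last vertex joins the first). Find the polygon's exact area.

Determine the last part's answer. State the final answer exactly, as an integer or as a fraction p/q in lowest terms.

Part 1: 99911 = 7^2 * 2039; number of divisors = (2+1) * (1+1) = 6; answer 6
Part 2: W1 = 6; d = 5; total draws C(8,5) = 56; favorable C(5,3)*C(3,2) = 30; P = 15/28; answer 15/28
Part 3: W2 = 15/28; threaded value p + q = 43; r = 15; cross terms: (2*8 - 40*-17)=696, (40*40 - 27*8)=1384, (27*24 - 15*40)=48, (15*-17 - 2*24)=-303; twice the area = |1825| = 1825; area = 1825/2; answer 1825/2

1825/2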